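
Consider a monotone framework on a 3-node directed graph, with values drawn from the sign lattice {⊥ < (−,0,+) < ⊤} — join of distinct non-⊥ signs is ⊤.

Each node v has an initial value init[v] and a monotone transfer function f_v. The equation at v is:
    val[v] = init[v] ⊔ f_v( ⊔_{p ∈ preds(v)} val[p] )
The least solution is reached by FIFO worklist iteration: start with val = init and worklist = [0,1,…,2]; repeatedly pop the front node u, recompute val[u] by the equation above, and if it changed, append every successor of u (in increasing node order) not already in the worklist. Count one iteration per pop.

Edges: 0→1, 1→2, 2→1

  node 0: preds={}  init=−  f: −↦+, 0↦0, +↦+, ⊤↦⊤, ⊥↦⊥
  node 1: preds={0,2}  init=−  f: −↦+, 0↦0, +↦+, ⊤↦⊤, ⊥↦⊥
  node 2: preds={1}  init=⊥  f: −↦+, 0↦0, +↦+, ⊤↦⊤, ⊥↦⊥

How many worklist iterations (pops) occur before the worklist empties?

Trace (4 dequeues):
  [1] u=0 | in ⊥ | out − | ==
  [2] u=1 | in − | out ⊤ | prev − | push {}
  [3] u=2 | in ⊤ | out ⊤ | prev ⊥ | push {1}
  [4] u=1 | in ⊤ | out ⊤ | ==

Converged values:
  [0] −
  [1] ⊤
  [2] ⊤

4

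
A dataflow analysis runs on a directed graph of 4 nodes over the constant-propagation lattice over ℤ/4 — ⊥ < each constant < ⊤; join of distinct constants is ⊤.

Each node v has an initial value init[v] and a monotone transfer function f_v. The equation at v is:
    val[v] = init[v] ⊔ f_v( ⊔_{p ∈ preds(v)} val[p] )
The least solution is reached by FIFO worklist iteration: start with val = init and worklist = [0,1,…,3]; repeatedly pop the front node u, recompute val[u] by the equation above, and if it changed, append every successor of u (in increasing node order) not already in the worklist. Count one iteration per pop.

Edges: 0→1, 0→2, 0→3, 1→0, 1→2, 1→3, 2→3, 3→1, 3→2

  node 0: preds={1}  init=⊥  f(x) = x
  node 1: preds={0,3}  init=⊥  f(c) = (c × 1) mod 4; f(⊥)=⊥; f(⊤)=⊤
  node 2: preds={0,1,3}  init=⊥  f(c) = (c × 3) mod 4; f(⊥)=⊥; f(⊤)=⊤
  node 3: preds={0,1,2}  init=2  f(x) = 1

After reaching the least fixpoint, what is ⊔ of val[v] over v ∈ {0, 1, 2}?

⊤

Iteration log — 12 steps:
  step 1. node 0  ⊔preds=⊥  new=⊥  stable
  step 2. node 1  ⊔preds=2  new=2  old=⊥  +wl: 0
  step 3. node 2  ⊔preds=2  new=2  old=⊥  +wl: 
  step 4. node 3  ⊔preds=2  new=⊤  old=2  +wl: 1,2
  step 5. node 0  ⊔preds=2  new=2  old=⊥  +wl: 3
  step 6. node 1  ⊔preds=⊤  new=⊤  old=2  +wl: 0
  step 7. node 2  ⊔preds=⊤  new=⊤  old=2  +wl: 
  step 8. node 3  ⊔preds=⊤  new=⊤  stable
  step 9. node 0  ⊔preds=⊤  new=⊤  old=2  +wl: 1,2,3
  step 10. node 1  ⊔preds=⊤  new=⊤  stable
  step 11. node 2  ⊔preds=⊤  new=⊤  stable
  step 12. node 3  ⊔preds=⊤  new=⊤  stable

Least fixpoint reached:
  node 0: ⊤
  node 1: ⊤
  node 2: ⊤
  node 3: ⊤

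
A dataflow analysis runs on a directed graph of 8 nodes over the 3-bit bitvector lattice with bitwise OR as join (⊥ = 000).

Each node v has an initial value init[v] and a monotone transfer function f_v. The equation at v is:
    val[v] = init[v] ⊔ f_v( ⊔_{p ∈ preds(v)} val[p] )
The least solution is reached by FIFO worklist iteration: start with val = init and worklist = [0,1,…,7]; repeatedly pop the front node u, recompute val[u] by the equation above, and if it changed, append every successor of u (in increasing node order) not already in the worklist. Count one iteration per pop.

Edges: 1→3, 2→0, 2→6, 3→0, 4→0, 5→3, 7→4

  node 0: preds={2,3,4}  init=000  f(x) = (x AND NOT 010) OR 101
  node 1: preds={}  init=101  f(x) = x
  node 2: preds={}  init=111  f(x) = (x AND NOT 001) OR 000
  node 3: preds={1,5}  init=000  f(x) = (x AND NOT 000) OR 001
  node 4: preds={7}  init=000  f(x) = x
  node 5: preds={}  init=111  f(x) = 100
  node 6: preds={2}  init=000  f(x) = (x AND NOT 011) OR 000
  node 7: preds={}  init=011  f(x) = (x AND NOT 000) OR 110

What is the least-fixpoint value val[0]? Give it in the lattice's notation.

Worklist (11 pops):
  #1 pop 0: in=111 → 101 (was 000); enqueue []
  #2 pop 1: in=000 → 101 (no change)
  #3 pop 2: in=000 → 111 (no change)
  #4 pop 3: in=111 → 111 (was 000); enqueue [0]
  #5 pop 4: in=011 → 011 (was 000); enqueue []
  #6 pop 5: in=000 → 111 (no change)
  #7 pop 6: in=111 → 100 (was 000); enqueue []
  #8 pop 7: in=000 → 111 (was 011); enqueue [4]
  #9 pop 0: in=111 → 101 (no change)
  #10 pop 4: in=111 → 111 (was 011); enqueue [0]
  #11 pop 0: in=111 → 101 (no change)

Fixpoint:
  val[0] = 101
  val[1] = 101
  val[2] = 111
  val[3] = 111
  val[4] = 111
  val[5] = 111
  val[6] = 100
  val[7] = 111

101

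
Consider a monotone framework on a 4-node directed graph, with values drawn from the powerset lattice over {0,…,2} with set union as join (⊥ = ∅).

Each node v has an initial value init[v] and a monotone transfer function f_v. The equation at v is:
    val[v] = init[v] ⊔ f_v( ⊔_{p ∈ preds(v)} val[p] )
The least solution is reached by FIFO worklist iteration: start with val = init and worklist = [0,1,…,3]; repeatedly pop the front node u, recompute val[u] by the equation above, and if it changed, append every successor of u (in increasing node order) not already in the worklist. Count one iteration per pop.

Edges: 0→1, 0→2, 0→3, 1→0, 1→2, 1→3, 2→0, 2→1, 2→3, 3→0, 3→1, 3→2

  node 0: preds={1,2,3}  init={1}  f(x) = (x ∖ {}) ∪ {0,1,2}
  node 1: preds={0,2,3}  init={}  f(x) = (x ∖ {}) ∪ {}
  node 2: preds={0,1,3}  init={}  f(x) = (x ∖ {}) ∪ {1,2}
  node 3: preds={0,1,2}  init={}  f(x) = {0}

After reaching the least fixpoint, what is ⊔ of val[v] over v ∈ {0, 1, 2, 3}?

Trace (7 dequeues):
  [1] u=0 | in {} | out {0,1,2} | prev {1} | push {}
  [2] u=1 | in {0,1,2} | out {0,1,2} | prev {} | push {0}
  [3] u=2 | in {0,1,2} | out {0,1,2} | prev {} | push {1}
  [4] u=3 | in {0,1,2} | out {0} | prev {} | push {2}
  [5] u=0 | in {0,1,2} | out {0,1,2} | ==
  [6] u=1 | in {0,1,2} | out {0,1,2} | ==
  [7] u=2 | in {0,1,2} | out {0,1,2} | ==

Converged values:
  [0] {0,1,2}
  [1] {0,1,2}
  [2] {0,1,2}
  [3] {0}

{0,1,2}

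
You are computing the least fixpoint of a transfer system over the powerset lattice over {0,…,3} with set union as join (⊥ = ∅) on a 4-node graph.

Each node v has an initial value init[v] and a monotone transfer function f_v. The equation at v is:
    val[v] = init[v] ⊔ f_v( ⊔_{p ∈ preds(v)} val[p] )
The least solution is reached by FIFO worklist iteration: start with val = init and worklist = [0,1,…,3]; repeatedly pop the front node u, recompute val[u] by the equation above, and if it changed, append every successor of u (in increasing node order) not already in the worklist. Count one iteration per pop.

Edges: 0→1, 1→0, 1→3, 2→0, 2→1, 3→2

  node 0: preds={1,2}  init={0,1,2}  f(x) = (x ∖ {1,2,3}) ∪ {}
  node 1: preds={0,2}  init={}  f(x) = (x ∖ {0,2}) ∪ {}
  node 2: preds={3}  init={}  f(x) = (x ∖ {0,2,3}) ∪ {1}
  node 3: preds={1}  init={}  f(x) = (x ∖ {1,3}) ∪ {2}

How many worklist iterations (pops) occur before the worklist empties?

7

Worklist (7 pops):
  #1 pop 0: in={} → {0,1,2} (no change)
  #2 pop 1: in={0,1,2} → {1} (was {}); enqueue [0]
  #3 pop 2: in={} → {1} (was {}); enqueue [1]
  #4 pop 3: in={1} → {2} (was {}); enqueue [2]
  #5 pop 0: in={1} → {0,1,2} (no change)
  #6 pop 1: in={0,1,2} → {1} (no change)
  #7 pop 2: in={2} → {1} (no change)

Fixpoint:
  val[0] = {0,1,2}
  val[1] = {1}
  val[2] = {1}
  val[3] = {2}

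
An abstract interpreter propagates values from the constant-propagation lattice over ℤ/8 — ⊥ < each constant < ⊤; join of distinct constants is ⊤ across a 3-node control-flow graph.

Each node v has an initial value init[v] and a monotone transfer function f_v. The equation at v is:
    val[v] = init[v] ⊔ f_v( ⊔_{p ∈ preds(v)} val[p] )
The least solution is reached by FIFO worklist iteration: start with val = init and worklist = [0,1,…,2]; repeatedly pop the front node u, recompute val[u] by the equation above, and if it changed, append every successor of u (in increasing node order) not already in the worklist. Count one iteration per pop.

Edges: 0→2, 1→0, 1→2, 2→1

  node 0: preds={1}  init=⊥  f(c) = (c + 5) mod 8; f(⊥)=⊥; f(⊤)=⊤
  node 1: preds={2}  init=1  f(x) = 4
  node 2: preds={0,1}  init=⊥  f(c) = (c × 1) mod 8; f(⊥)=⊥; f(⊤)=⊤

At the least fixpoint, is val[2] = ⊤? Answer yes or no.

Iteration log — 6 steps:
  step 1. node 0  ⊔preds=1  new=6  old=⊥  +wl: 
  step 2. node 1  ⊔preds=⊥  new=⊤  old=1  +wl: 0
  step 3. node 2  ⊔preds=⊤  new=⊤  old=⊥  +wl: 1
  step 4. node 0  ⊔preds=⊤  new=⊤  old=6  +wl: 2
  step 5. node 1  ⊔preds=⊤  new=⊤  stable
  step 6. node 2  ⊔preds=⊤  new=⊤  stable

Least fixpoint reached:
  node 0: ⊤
  node 1: ⊤
  node 2: ⊤

yes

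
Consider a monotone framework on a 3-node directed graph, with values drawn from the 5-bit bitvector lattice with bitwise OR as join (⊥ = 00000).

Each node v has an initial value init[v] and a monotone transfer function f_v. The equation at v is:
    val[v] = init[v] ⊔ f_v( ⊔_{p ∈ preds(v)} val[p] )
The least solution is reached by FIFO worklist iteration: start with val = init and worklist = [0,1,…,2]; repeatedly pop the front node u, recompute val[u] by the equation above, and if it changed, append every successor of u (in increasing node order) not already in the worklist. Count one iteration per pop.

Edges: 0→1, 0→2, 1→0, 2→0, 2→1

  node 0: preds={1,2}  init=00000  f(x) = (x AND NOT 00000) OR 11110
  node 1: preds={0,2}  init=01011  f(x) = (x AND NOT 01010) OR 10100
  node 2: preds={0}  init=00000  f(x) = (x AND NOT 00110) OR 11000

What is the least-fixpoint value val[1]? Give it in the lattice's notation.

Trace (5 dequeues):
  [1] u=0 | in 01011 | out 11111 | prev 00000 | push {}
  [2] u=1 | in 11111 | out 11111 | prev 01011 | push {0}
  [3] u=2 | in 11111 | out 11001 | prev 00000 | push {1}
  [4] u=0 | in 11111 | out 11111 | ==
  [5] u=1 | in 11111 | out 11111 | ==

Converged values:
  [0] 11111
  [1] 11111
  [2] 11001

11111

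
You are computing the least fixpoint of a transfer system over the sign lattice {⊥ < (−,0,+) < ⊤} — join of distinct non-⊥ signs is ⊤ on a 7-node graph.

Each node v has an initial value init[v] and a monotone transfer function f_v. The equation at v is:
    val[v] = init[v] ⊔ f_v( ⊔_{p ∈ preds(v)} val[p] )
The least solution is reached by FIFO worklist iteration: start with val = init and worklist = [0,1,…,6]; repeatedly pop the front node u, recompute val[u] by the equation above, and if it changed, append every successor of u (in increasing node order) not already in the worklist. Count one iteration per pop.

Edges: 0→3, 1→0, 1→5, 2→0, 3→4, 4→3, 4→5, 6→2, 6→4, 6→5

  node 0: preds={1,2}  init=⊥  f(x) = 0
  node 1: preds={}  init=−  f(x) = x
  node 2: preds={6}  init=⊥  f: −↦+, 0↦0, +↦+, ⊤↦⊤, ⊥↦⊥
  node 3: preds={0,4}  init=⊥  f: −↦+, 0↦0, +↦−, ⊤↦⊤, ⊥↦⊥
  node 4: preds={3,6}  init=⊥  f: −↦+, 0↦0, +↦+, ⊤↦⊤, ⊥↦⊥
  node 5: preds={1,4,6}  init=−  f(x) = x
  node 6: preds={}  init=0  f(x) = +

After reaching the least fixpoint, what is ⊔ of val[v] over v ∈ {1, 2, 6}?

⊤

Iteration log — 15 steps:
  step 1. node 0  ⊔preds=−  new=0  old=⊥  +wl: 
  step 2. node 1  ⊔preds=⊥  new=−  stable
  step 3. node 2  ⊔preds=0  new=0  old=⊥  +wl: 0
  step 4. node 3  ⊔preds=0  new=0  old=⊥  +wl: 
  step 5. node 4  ⊔preds=0  new=0  old=⊥  +wl: 3
  step 6. node 5  ⊔preds=⊤  new=⊤  old=−  +wl: 
  step 7. node 6  ⊔preds=⊥  new=⊤  old=0  +wl: 2,4,5
  step 8. node 0  ⊔preds=⊤  new=0  stable
  step 9. node 3  ⊔preds=0  new=0  stable
  step 10. node 2  ⊔preds=⊤  new=⊤  old=0  +wl: 0
  step 11. node 4  ⊔preds=⊤  new=⊤  old=0  +wl: 3
  step 12. node 5  ⊔preds=⊤  new=⊤  stable
  step 13. node 0  ⊔preds=⊤  new=0  stable
  step 14. node 3  ⊔preds=⊤  new=⊤  old=0  +wl: 4
  step 15. node 4  ⊔preds=⊤  new=⊤  stable

Least fixpoint reached:
  node 0: 0
  node 1: −
  node 2: ⊤
  node 3: ⊤
  node 4: ⊤
  node 5: ⊤
  node 6: ⊤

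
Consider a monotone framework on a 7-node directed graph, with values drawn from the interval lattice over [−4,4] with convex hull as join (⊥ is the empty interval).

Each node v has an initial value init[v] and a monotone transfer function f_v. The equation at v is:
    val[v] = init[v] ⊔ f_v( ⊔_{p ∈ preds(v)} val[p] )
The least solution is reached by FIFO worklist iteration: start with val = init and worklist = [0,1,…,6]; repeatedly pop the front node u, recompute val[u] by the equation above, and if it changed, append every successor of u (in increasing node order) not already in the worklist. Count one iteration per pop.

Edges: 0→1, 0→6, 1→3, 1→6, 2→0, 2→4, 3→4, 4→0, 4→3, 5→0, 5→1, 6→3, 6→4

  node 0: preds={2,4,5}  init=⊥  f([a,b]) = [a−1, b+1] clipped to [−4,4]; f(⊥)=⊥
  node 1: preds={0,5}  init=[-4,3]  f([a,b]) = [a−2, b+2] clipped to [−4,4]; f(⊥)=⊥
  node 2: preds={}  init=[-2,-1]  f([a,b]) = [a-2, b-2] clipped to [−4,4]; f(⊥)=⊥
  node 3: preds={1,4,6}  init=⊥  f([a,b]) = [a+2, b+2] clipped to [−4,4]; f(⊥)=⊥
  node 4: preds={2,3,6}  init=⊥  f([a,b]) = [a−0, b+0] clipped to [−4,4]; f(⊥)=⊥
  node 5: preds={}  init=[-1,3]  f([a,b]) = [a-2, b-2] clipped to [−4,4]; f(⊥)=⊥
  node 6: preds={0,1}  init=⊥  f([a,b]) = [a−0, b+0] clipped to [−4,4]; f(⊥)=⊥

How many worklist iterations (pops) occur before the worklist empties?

14

Worklist (14 pops):
  #1 pop 0: in=[-2,3] → [-3,4] (was ⊥); enqueue []
  #2 pop 1: in=[-3,4] → [-4,4] (was [-4,3]); enqueue []
  #3 pop 2: in=⊥ → [-2,-1] (no change)
  #4 pop 3: in=[-4,4] → [-2,4] (was ⊥); enqueue []
  #5 pop 4: in=[-2,4] → [-2,4] (was ⊥); enqueue [0,3]
  #6 pop 5: in=⊥ → [-1,3] (no change)
  #7 pop 6: in=[-4,4] → [-4,4] (was ⊥); enqueue [4]
  #8 pop 0: in=[-2,4] → [-3,4] (no change)
  #9 pop 3: in=[-4,4] → [-2,4] (no change)
  #10 pop 4: in=[-4,4] → [-4,4] (was [-2,4]); enqueue [0,3]
  #11 pop 0: in=[-4,4] → [-4,4] (was [-3,4]); enqueue [1,6]
  #12 pop 3: in=[-4,4] → [-2,4] (no change)
  #13 pop 1: in=[-4,4] → [-4,4] (no change)
  #14 pop 6: in=[-4,4] → [-4,4] (no change)

Fixpoint:
  val[0] = [-4,4]
  val[1] = [-4,4]
  val[2] = [-2,-1]
  val[3] = [-2,4]
  val[4] = [-4,4]
  val[5] = [-1,3]
  val[6] = [-4,4]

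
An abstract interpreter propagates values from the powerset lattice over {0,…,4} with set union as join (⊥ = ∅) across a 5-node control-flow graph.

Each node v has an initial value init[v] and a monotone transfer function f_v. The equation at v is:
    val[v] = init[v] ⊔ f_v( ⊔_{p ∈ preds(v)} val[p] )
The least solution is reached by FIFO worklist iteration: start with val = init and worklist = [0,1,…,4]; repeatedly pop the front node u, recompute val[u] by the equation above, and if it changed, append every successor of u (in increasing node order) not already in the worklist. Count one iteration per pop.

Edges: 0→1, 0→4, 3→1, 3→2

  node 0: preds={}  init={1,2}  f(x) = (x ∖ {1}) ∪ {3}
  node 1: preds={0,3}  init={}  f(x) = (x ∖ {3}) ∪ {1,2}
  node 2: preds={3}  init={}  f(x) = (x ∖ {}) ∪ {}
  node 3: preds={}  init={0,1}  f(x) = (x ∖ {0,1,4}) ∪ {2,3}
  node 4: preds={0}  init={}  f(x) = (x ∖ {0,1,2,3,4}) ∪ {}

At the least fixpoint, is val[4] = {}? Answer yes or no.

Trace (7 dequeues):
  [1] u=0 | in {} | out {1,2,3} | prev {1,2} | push {}
  [2] u=1 | in {0,1,2,3} | out {0,1,2} | prev {} | push {}
  [3] u=2 | in {0,1} | out {0,1} | prev {} | push {}
  [4] u=3 | in {} | out {0,1,2,3} | prev {0,1} | push {1,2}
  [5] u=4 | in {1,2,3} | out {} | ==
  [6] u=1 | in {0,1,2,3} | out {0,1,2} | ==
  [7] u=2 | in {0,1,2,3} | out {0,1,2,3} | prev {0,1} | push {}

Converged values:
  [0] {1,2,3}
  [1] {0,1,2}
  [2] {0,1,2,3}
  [3] {0,1,2,3}
  [4] {}

yes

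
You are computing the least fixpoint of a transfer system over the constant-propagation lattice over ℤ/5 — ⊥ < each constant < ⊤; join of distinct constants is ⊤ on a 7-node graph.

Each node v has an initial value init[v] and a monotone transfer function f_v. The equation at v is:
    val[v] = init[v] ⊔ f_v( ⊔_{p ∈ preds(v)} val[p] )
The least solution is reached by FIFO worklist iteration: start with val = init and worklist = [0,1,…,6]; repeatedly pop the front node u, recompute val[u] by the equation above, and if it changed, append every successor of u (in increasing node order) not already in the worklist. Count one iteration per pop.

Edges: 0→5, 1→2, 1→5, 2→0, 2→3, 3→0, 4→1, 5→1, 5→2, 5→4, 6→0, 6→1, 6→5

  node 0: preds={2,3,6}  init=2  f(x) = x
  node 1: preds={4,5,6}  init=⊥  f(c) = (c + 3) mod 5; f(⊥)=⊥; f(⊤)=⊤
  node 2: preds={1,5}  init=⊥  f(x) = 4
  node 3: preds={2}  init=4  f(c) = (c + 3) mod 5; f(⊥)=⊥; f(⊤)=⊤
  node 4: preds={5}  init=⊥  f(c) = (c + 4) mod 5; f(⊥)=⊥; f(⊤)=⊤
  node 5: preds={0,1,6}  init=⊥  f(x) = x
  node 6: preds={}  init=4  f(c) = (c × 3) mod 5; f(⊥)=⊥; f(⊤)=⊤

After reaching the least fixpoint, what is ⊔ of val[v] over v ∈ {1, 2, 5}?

Trace (13 dequeues):
  [1] u=0 | in 4 | out ⊤ | prev 2 | push {}
  [2] u=1 | in 4 | out 2 | prev ⊥ | push {}
  [3] u=2 | in 2 | out 4 | prev ⊥ | push {0}
  [4] u=3 | in 4 | out ⊤ | prev 4 | push {}
  [5] u=4 | in ⊥ | out ⊥ | ==
  [6] u=5 | in ⊤ | out ⊤ | prev ⊥ | push {1,2,4}
  [7] u=6 | in ⊥ | out 4 | ==
  [8] u=0 | in ⊤ | out ⊤ | ==
  [9] u=1 | in ⊤ | out ⊤ | prev 2 | push {5}
  [10] u=2 | in ⊤ | out 4 | ==
  [11] u=4 | in ⊤ | out ⊤ | prev ⊥ | push {1}
  [12] u=5 | in ⊤ | out ⊤ | ==
  [13] u=1 | in ⊤ | out ⊤ | ==

Converged values:
  [0] ⊤
  [1] ⊤
  [2] 4
  [3] ⊤
  [4] ⊤
  [5] ⊤
  [6] 4

⊤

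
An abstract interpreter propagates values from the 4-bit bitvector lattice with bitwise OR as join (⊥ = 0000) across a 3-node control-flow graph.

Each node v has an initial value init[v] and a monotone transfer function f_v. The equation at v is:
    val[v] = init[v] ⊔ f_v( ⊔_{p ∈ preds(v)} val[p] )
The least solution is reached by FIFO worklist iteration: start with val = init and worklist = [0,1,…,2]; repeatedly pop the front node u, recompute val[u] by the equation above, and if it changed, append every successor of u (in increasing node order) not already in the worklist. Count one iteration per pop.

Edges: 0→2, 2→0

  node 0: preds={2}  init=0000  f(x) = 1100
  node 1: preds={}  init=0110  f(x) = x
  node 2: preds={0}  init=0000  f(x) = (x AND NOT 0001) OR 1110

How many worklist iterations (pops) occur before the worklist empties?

Trace (4 dequeues):
  [1] u=0 | in 0000 | out 1100 | prev 0000 | push {}
  [2] u=1 | in 0000 | out 0110 | ==
  [3] u=2 | in 1100 | out 1110 | prev 0000 | push {0}
  [4] u=0 | in 1110 | out 1100 | ==

Converged values:
  [0] 1100
  [1] 0110
  [2] 1110

4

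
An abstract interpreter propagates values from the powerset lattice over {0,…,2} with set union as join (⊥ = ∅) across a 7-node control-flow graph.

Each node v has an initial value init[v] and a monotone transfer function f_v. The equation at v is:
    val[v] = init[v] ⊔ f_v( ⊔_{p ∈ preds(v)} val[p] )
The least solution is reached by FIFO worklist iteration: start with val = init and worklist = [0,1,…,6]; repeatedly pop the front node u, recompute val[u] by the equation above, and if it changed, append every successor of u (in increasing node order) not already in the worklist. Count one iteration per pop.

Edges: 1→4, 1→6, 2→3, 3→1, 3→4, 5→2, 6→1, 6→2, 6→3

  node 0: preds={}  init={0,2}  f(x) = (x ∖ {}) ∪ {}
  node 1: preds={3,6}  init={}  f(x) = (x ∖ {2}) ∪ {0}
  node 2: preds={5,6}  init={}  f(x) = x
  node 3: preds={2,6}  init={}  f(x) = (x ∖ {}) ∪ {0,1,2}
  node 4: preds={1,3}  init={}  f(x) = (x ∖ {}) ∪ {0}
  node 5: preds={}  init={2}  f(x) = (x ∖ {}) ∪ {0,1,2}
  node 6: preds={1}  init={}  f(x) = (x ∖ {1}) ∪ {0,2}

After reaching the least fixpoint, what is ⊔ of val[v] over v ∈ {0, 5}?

Iteration log — 12 steps:
  step 1. node 0  ⊔preds={}  new={0,2}  stable
  step 2. node 1  ⊔preds={}  new={0}  old={}  +wl: 
  step 3. node 2  ⊔preds={2}  new={2}  old={}  +wl: 
  step 4. node 3  ⊔preds={2}  new={0,1,2}  old={}  +wl: 1
  step 5. node 4  ⊔preds={0,1,2}  new={0,1,2}  old={}  +wl: 
  step 6. node 5  ⊔preds={}  new={0,1,2}  old={2}  +wl: 2
  step 7. node 6  ⊔preds={0}  new={0,2}  old={}  +wl: 3
  step 8. node 1  ⊔preds={0,1,2}  new={0,1}  old={0}  +wl: 4,6
  step 9. node 2  ⊔preds={0,1,2}  new={0,1,2}  old={2}  +wl: 
  step 10. node 3  ⊔preds={0,1,2}  new={0,1,2}  stable
  step 11. node 4  ⊔preds={0,1,2}  new={0,1,2}  stable
  step 12. node 6  ⊔preds={0,1}  new={0,2}  stable

Least fixpoint reached:
  node 0: {0,2}
  node 1: {0,1}
  node 2: {0,1,2}
  node 3: {0,1,2}
  node 4: {0,1,2}
  node 5: {0,1,2}
  node 6: {0,2}

{0,1,2}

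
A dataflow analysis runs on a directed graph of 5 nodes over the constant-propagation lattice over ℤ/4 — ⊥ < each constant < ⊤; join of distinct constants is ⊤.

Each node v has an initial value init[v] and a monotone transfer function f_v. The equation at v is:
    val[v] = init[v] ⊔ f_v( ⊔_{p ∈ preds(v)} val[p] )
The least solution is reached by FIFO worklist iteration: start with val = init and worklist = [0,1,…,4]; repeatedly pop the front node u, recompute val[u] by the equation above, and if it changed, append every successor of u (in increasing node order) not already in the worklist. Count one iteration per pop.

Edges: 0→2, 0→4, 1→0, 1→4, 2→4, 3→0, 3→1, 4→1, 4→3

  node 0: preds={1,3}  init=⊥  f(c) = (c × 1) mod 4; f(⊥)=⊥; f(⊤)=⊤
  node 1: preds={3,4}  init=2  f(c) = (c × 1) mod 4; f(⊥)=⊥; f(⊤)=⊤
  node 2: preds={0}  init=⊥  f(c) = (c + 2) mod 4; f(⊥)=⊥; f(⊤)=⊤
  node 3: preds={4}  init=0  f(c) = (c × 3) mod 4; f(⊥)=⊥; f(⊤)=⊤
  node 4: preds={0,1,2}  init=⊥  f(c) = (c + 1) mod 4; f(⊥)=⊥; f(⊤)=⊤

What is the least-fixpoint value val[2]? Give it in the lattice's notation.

⊤

Worklist (10 pops):
  #1 pop 0: in=⊤ → ⊤ (was ⊥); enqueue []
  #2 pop 1: in=0 → ⊤ (was 2); enqueue [0]
  #3 pop 2: in=⊤ → ⊤ (was ⊥); enqueue []
  #4 pop 3: in=⊥ → 0 (no change)
  #5 pop 4: in=⊤ → ⊤ (was ⊥); enqueue [1,3]
  #6 pop 0: in=⊤ → ⊤ (no change)
  #7 pop 1: in=⊤ → ⊤ (no change)
  #8 pop 3: in=⊤ → ⊤ (was 0); enqueue [0,1]
  #9 pop 0: in=⊤ → ⊤ (no change)
  #10 pop 1: in=⊤ → ⊤ (no change)

Fixpoint:
  val[0] = ⊤
  val[1] = ⊤
  val[2] = ⊤
  val[3] = ⊤
  val[4] = ⊤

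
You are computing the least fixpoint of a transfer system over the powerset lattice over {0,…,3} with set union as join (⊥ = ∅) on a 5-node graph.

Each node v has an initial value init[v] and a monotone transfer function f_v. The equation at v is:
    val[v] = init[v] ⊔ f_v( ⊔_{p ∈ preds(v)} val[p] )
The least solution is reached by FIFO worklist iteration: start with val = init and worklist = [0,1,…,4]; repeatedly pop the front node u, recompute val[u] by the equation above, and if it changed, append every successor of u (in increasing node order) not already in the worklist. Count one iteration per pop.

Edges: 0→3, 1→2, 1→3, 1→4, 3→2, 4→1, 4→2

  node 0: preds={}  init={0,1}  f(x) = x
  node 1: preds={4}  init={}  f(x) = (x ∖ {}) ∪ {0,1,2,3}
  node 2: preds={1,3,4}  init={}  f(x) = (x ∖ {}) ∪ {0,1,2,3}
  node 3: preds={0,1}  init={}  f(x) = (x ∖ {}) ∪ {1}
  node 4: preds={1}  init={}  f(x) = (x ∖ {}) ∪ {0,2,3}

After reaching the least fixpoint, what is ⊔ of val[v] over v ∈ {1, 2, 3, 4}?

{0,1,2,3}

Trace (7 dequeues):
  [1] u=0 | in {} | out {0,1} | ==
  [2] u=1 | in {} | out {0,1,2,3} | prev {} | push {}
  [3] u=2 | in {0,1,2,3} | out {0,1,2,3} | prev {} | push {}
  [4] u=3 | in {0,1,2,3} | out {0,1,2,3} | prev {} | push {2}
  [5] u=4 | in {0,1,2,3} | out {0,1,2,3} | prev {} | push {1}
  [6] u=2 | in {0,1,2,3} | out {0,1,2,3} | ==
  [7] u=1 | in {0,1,2,3} | out {0,1,2,3} | ==

Converged values:
  [0] {0,1}
  [1] {0,1,2,3}
  [2] {0,1,2,3}
  [3] {0,1,2,3}
  [4] {0,1,2,3}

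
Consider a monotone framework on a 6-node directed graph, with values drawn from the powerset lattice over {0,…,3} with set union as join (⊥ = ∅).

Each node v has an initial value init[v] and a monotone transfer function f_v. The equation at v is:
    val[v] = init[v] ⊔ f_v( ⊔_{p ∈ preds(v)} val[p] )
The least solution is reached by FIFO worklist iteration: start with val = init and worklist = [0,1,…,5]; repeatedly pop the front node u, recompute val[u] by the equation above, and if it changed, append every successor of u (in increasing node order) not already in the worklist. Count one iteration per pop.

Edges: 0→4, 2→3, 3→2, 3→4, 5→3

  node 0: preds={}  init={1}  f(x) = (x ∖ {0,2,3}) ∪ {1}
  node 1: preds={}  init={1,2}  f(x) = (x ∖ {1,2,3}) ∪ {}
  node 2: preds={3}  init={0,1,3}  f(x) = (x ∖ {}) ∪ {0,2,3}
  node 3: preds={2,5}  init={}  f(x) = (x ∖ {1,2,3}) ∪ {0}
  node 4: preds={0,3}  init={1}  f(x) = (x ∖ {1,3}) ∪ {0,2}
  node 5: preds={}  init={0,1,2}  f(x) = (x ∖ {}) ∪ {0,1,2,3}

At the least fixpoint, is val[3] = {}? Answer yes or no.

Iteration log — 8 steps:
  step 1. node 0  ⊔preds={}  new={1}  stable
  step 2. node 1  ⊔preds={}  new={1,2}  stable
  step 3. node 2  ⊔preds={}  new={0,1,2,3}  old={0,1,3}  +wl: 
  step 4. node 3  ⊔preds={0,1,2,3}  new={0}  old={}  +wl: 2
  step 5. node 4  ⊔preds={0,1}  new={0,1,2}  old={1}  +wl: 
  step 6. node 5  ⊔preds={}  new={0,1,2,3}  old={0,1,2}  +wl: 3
  step 7. node 2  ⊔preds={0}  new={0,1,2,3}  stable
  step 8. node 3  ⊔preds={0,1,2,3}  new={0}  stable

Least fixpoint reached:
  node 0: {1}
  node 1: {1,2}
  node 2: {0,1,2,3}
  node 3: {0}
  node 4: {0,1,2}
  node 5: {0,1,2,3}

no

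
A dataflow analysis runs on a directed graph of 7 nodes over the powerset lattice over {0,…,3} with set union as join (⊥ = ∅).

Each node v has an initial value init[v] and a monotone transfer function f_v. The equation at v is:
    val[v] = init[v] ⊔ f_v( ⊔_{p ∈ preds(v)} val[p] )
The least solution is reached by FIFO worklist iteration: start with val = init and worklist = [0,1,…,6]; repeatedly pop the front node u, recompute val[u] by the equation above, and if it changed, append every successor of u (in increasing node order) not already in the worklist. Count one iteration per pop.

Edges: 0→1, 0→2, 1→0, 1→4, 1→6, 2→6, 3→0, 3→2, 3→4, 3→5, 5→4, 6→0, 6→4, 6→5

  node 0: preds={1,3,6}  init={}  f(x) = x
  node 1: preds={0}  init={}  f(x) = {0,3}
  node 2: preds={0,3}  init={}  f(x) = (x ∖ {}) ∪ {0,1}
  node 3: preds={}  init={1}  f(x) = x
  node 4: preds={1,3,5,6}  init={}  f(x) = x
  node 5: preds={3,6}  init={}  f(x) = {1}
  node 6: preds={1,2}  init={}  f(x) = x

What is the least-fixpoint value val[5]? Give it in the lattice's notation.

Trace (13 dequeues):
  [1] u=0 | in {1} | out {1} | prev {} | push {}
  [2] u=1 | in {1} | out {0,3} | prev {} | push {0}
  [3] u=2 | in {1} | out {0,1} | prev {} | push {}
  [4] u=3 | in {} | out {1} | ==
  [5] u=4 | in {0,1,3} | out {0,1,3} | prev {} | push {}
  [6] u=5 | in {1} | out {1} | prev {} | push {4}
  [7] u=6 | in {0,1,3} | out {0,1,3} | prev {} | push {5}
  [8] u=0 | in {0,1,3} | out {0,1,3} | prev {1} | push {1,2}
  [9] u=4 | in {0,1,3} | out {0,1,3} | ==
  [10] u=5 | in {0,1,3} | out {1} | ==
  [11] u=1 | in {0,1,3} | out {0,3} | ==
  [12] u=2 | in {0,1,3} | out {0,1,3} | prev {0,1} | push {6}
  [13] u=6 | in {0,1,3} | out {0,1,3} | ==

Converged values:
  [0] {0,1,3}
  [1] {0,3}
  [2] {0,1,3}
  [3] {1}
  [4] {0,1,3}
  [5] {1}
  [6] {0,1,3}

{1}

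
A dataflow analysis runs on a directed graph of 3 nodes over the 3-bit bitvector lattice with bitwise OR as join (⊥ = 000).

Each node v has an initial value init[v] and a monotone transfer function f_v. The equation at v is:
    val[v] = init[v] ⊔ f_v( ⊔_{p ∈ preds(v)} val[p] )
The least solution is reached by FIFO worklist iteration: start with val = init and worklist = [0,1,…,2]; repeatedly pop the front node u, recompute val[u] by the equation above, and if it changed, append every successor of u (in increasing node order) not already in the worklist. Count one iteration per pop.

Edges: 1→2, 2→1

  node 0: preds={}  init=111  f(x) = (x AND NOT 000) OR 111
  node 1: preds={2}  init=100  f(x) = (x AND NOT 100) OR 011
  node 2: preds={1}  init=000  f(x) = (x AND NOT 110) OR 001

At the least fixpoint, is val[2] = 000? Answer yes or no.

no

Iteration log — 4 steps:
  step 1. node 0  ⊔preds=000  new=111  stable
  step 2. node 1  ⊔preds=000  new=111  old=100  +wl: 
  step 3. node 2  ⊔preds=111  new=001  old=000  +wl: 1
  step 4. node 1  ⊔preds=001  new=111  stable

Least fixpoint reached:
  node 0: 111
  node 1: 111
  node 2: 001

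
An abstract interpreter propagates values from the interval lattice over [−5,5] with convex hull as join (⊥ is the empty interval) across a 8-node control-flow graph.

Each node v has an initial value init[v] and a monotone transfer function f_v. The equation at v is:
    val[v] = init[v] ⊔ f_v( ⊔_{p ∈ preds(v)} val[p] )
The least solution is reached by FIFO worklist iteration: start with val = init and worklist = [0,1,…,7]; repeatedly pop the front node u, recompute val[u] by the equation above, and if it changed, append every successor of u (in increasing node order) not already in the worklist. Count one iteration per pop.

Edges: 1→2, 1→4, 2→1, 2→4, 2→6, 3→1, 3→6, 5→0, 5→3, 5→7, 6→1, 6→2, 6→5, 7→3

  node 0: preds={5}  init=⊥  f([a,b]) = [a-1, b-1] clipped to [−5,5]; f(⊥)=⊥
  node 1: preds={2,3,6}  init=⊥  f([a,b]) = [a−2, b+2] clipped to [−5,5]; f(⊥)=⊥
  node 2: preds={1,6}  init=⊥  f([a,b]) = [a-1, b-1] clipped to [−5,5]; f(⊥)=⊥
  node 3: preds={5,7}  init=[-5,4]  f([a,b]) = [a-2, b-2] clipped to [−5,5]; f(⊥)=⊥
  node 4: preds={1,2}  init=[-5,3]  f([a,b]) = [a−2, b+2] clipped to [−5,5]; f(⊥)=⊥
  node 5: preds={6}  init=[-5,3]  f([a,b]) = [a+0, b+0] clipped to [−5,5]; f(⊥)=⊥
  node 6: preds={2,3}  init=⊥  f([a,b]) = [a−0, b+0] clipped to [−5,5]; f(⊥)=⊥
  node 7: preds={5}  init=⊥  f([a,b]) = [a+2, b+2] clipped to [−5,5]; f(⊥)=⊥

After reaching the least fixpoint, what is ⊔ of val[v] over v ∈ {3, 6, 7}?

Iteration log — 14 steps:
  step 1. node 0  ⊔preds=[-5,3]  new=[-5,2]  old=⊥  +wl: 
  step 2. node 1  ⊔preds=[-5,4]  new=[-5,5]  old=⊥  +wl: 
  step 3. node 2  ⊔preds=[-5,5]  new=[-5,4]  old=⊥  +wl: 1
  step 4. node 3  ⊔preds=[-5,3]  new=[-5,4]  stable
  step 5. node 4  ⊔preds=[-5,5]  new=[-5,5]  old=[-5,3]  +wl: 
  step 6. node 5  ⊔preds=⊥  new=[-5,3]  stable
  step 7. node 6  ⊔preds=[-5,4]  new=[-5,4]  old=⊥  +wl: 2,5
  step 8. node 7  ⊔preds=[-5,3]  new=[-3,5]  old=⊥  +wl: 3
  step 9. node 1  ⊔preds=[-5,4]  new=[-5,5]  stable
  step 10. node 2  ⊔preds=[-5,5]  new=[-5,4]  stable
  step 11. node 5  ⊔preds=[-5,4]  new=[-5,4]  old=[-5,3]  +wl: 0,7
  step 12. node 3  ⊔preds=[-5,5]  new=[-5,4]  stable
  step 13. node 0  ⊔preds=[-5,4]  new=[-5,3]  old=[-5,2]  +wl: 
  step 14. node 7  ⊔preds=[-5,4]  new=[-3,5]  stable

Least fixpoint reached:
  node 0: [-5,3]
  node 1: [-5,5]
  node 2: [-5,4]
  node 3: [-5,4]
  node 4: [-5,5]
  node 5: [-5,4]
  node 6: [-5,4]
  node 7: [-3,5]

[-5,5]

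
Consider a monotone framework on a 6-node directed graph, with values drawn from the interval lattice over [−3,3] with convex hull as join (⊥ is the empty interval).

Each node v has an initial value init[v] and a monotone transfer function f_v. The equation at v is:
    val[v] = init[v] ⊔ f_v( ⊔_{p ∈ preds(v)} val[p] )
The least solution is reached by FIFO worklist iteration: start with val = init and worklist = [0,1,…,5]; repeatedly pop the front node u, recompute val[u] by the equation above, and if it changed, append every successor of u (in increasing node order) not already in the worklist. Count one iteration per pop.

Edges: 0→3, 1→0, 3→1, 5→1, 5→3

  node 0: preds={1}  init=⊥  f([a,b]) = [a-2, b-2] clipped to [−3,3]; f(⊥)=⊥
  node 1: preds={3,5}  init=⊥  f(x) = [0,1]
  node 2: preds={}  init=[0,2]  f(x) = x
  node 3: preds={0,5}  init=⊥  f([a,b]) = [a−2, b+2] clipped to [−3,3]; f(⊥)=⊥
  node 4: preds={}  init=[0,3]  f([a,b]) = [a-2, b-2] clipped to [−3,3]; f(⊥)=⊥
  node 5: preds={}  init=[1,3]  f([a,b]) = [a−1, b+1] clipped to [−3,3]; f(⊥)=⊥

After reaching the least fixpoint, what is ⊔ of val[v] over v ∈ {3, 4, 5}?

[-3,3]

Trace (10 dequeues):
  [1] u=0 | in ⊥ | out ⊥ | ==
  [2] u=1 | in [1,3] | out [0,1] | prev ⊥ | push {0}
  [3] u=2 | in ⊥ | out [0,2] | ==
  [4] u=3 | in [1,3] | out [-1,3] | prev ⊥ | push {1}
  [5] u=4 | in ⊥ | out [0,3] | ==
  [6] u=5 | in ⊥ | out [1,3] | ==
  [7] u=0 | in [0,1] | out [-2,-1] | prev ⊥ | push {3}
  [8] u=1 | in [-1,3] | out [0,1] | ==
  [9] u=3 | in [-2,3] | out [-3,3] | prev [-1,3] | push {1}
  [10] u=1 | in [-3,3] | out [0,1] | ==

Converged values:
  [0] [-2,-1]
  [1] [0,1]
  [2] [0,2]
  [3] [-3,3]
  [4] [0,3]
  [5] [1,3]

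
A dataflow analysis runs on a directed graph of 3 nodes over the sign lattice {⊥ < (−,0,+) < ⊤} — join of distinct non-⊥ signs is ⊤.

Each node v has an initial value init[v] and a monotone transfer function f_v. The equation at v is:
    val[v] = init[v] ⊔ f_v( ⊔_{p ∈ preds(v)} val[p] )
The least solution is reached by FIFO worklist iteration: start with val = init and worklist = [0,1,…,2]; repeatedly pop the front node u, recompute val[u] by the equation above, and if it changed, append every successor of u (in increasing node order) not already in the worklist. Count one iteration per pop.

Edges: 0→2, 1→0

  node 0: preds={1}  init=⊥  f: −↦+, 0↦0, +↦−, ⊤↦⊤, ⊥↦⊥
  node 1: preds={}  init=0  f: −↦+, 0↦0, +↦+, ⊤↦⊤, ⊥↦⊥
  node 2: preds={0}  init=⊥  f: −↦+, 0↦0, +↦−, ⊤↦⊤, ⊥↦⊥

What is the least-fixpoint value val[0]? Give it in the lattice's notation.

0

Worklist (3 pops):
  #1 pop 0: in=0 → 0 (was ⊥); enqueue []
  #2 pop 1: in=⊥ → 0 (no change)
  #3 pop 2: in=0 → 0 (was ⊥); enqueue []

Fixpoint:
  val[0] = 0
  val[1] = 0
  val[2] = 0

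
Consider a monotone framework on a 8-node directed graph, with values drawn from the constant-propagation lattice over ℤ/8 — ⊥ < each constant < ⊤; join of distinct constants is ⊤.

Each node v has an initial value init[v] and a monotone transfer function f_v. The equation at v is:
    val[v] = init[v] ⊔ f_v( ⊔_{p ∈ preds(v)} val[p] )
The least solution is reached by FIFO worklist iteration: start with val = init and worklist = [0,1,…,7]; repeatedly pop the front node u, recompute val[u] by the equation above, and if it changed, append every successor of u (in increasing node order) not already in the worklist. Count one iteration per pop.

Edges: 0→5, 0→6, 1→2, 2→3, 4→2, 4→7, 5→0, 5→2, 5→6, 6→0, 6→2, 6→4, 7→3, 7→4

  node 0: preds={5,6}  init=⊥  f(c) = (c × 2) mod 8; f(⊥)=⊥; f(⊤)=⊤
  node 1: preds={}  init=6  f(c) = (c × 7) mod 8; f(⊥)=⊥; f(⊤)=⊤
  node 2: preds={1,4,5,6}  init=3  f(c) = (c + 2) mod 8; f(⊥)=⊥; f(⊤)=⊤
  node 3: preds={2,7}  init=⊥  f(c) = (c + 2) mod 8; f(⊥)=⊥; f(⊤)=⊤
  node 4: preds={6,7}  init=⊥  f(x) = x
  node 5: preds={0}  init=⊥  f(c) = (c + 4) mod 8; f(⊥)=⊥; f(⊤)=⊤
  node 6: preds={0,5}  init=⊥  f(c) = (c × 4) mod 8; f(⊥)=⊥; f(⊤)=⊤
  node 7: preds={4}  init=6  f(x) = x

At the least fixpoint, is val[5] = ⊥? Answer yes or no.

Iteration log — 9 steps:
  step 1. node 0  ⊔preds=⊥  new=⊥  stable
  step 2. node 1  ⊔preds=⊥  new=6  stable
  step 3. node 2  ⊔preds=6  new=⊤  old=3  +wl: 
  step 4. node 3  ⊔preds=⊤  new=⊤  old=⊥  +wl: 
  step 5. node 4  ⊔preds=6  new=6  old=⊥  +wl: 2
  step 6. node 5  ⊔preds=⊥  new=⊥  stable
  step 7. node 6  ⊔preds=⊥  new=⊥  stable
  step 8. node 7  ⊔preds=6  new=6  stable
  step 9. node 2  ⊔preds=6  new=⊤  stable

Least fixpoint reached:
  node 0: ⊥
  node 1: 6
  node 2: ⊤
  node 3: ⊤
  node 4: 6
  node 5: ⊥
  node 6: ⊥
  node 7: 6

yes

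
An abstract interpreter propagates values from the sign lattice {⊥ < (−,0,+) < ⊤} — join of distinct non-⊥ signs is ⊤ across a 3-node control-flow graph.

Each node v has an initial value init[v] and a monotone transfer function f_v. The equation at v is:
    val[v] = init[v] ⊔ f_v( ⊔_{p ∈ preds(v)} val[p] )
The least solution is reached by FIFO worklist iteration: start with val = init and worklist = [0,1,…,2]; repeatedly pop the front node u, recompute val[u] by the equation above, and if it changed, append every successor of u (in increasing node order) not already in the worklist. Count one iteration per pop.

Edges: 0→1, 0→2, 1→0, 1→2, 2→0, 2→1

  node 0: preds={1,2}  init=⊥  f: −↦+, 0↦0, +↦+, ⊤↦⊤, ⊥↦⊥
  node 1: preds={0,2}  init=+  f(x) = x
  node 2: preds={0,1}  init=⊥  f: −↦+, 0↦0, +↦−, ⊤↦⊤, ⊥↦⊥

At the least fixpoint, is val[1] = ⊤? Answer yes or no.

yes

Iteration log — 8 steps:
  step 1. node 0  ⊔preds=+  new=+  old=⊥  +wl: 
  step 2. node 1  ⊔preds=+  new=+  stable
  step 3. node 2  ⊔preds=+  new=−  old=⊥  +wl: 0,1
  step 4. node 0  ⊔preds=⊤  new=⊤  old=+  +wl: 2
  step 5. node 1  ⊔preds=⊤  new=⊤  old=+  +wl: 0
  step 6. node 2  ⊔preds=⊤  new=⊤  old=−  +wl: 1
  step 7. node 0  ⊔preds=⊤  new=⊤  stable
  step 8. node 1  ⊔preds=⊤  new=⊤  stable

Least fixpoint reached:
  node 0: ⊤
  node 1: ⊤
  node 2: ⊤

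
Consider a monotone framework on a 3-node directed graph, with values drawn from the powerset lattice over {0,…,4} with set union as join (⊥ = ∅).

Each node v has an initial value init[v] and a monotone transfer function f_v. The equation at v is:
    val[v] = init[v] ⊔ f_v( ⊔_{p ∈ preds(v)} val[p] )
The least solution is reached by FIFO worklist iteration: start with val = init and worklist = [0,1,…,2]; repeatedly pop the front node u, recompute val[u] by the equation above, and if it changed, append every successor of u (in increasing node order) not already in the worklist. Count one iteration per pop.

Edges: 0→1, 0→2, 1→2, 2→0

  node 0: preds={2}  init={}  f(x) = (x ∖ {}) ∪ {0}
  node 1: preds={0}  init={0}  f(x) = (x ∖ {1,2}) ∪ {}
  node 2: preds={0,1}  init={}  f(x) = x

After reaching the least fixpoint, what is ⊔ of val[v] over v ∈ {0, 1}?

Trace (4 dequeues):
  [1] u=0 | in {} | out {0} | prev {} | push {}
  [2] u=1 | in {0} | out {0} | ==
  [3] u=2 | in {0} | out {0} | prev {} | push {0}
  [4] u=0 | in {0} | out {0} | ==

Converged values:
  [0] {0}
  [1] {0}
  [2] {0}

{0}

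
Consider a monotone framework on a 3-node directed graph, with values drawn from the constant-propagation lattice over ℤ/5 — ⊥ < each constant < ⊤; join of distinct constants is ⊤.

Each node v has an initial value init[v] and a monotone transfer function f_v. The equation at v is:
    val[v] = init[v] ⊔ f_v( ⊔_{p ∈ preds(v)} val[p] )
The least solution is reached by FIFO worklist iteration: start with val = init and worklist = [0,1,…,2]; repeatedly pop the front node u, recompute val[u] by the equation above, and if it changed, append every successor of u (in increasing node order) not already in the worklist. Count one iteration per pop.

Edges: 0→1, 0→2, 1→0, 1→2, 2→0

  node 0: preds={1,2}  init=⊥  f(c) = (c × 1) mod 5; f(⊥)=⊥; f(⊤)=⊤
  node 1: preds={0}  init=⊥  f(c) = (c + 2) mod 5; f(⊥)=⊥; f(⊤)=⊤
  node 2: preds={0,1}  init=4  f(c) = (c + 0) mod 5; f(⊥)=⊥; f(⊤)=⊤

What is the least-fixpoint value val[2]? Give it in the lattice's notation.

Trace (7 dequeues):
  [1] u=0 | in 4 | out 4 | prev ⊥ | push {}
  [2] u=1 | in 4 | out 1 | prev ⊥ | push {0}
  [3] u=2 | in ⊤ | out ⊤ | prev 4 | push {}
  [4] u=0 | in ⊤ | out ⊤ | prev 4 | push {1,2}
  [5] u=1 | in ⊤ | out ⊤ | prev 1 | push {0}
  [6] u=2 | in ⊤ | out ⊤ | ==
  [7] u=0 | in ⊤ | out ⊤ | ==

Converged values:
  [0] ⊤
  [1] ⊤
  [2] ⊤

⊤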